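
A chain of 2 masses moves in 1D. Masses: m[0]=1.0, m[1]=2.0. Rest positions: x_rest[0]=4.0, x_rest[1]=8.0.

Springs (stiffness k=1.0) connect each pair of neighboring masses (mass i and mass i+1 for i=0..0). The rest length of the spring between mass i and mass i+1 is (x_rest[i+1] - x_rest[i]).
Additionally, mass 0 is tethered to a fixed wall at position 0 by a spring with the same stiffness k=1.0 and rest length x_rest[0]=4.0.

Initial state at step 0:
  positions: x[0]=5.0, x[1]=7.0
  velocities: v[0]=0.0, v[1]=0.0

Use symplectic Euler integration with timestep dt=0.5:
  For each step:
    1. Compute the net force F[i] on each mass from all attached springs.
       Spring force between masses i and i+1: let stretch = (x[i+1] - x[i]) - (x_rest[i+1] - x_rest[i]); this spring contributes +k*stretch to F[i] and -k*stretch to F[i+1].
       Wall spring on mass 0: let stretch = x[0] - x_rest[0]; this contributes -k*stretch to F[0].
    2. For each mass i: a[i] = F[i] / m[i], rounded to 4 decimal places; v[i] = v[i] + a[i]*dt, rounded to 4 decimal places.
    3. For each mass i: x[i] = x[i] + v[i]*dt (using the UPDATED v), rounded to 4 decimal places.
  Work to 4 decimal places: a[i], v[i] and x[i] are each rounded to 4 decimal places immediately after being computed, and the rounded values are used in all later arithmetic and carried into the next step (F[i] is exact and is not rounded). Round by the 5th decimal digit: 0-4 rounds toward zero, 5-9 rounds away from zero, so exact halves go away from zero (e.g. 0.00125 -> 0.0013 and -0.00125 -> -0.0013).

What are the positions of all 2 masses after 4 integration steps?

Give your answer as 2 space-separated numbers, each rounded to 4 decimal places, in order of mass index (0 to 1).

Step 0: x=[5.0000 7.0000] v=[0.0000 0.0000]
Step 1: x=[4.2500 7.2500] v=[-1.5000 0.5000]
Step 2: x=[3.1875 7.6250] v=[-2.1250 0.7500]
Step 3: x=[2.4375 7.9453] v=[-1.5000 0.6406]
Step 4: x=[2.4551 8.0772] v=[0.0352 0.2637]

Answer: 2.4551 8.0772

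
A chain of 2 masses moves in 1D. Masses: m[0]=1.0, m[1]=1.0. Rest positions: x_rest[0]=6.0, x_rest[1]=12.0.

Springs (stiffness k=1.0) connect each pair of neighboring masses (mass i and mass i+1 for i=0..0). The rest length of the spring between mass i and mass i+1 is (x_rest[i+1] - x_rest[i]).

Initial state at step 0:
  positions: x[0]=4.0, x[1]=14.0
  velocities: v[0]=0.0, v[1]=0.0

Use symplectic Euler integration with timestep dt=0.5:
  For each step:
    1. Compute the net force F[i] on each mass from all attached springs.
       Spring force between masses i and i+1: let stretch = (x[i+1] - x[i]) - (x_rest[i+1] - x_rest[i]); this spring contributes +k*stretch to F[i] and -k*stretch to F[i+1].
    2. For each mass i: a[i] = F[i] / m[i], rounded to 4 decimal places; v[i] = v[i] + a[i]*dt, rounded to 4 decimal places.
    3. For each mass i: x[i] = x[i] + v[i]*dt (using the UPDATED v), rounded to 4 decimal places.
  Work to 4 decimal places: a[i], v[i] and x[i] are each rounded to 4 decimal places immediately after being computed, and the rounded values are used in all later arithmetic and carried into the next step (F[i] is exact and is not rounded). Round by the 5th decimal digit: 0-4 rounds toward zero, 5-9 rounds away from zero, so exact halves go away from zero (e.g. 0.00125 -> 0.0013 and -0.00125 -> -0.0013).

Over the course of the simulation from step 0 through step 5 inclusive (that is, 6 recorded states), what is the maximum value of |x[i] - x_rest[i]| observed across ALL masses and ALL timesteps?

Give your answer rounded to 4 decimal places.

Answer: 2.1250

Derivation:
Step 0: x=[4.0000 14.0000] v=[0.0000 0.0000]
Step 1: x=[5.0000 13.0000] v=[2.0000 -2.0000]
Step 2: x=[6.5000 11.5000] v=[3.0000 -3.0000]
Step 3: x=[7.7500 10.2500] v=[2.5000 -2.5000]
Step 4: x=[8.1250 9.8750] v=[0.7500 -0.7500]
Step 5: x=[7.4375 10.5625] v=[-1.3750 1.3750]
Max displacement = 2.1250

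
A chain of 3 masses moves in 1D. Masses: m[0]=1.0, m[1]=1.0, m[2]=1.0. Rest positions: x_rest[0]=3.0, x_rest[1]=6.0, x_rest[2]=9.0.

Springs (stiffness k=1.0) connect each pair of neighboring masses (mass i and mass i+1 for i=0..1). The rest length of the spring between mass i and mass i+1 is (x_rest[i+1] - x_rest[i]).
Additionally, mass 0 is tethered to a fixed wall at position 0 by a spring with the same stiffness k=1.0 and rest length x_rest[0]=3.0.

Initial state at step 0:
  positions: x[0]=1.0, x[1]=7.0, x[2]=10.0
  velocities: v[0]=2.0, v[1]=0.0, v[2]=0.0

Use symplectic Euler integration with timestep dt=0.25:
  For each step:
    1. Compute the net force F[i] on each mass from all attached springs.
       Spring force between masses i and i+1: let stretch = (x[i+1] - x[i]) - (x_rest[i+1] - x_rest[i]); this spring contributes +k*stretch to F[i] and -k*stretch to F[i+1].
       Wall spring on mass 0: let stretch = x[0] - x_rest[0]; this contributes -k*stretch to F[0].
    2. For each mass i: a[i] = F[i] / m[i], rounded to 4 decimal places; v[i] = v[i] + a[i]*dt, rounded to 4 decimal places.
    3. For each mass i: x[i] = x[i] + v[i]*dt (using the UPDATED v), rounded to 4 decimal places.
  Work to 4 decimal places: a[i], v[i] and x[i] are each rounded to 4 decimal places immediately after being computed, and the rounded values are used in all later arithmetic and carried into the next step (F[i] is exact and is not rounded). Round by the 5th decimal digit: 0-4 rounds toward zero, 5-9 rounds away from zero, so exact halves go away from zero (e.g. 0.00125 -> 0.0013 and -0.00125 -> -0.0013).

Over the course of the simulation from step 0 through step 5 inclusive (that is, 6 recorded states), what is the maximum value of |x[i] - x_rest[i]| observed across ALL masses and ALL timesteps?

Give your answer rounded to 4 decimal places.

Answer: 2.5898

Derivation:
Step 0: x=[1.0000 7.0000 10.0000] v=[2.0000 0.0000 0.0000]
Step 1: x=[1.8125 6.8125 10.0000] v=[3.2500 -0.7500 0.0000]
Step 2: x=[2.8242 6.5117 9.9883] v=[4.0469 -1.2031 -0.0469]
Step 3: x=[3.8899 6.1978 9.9468] v=[4.2627 -1.2558 -0.1661]
Step 4: x=[4.8567 5.9739 9.8585] v=[3.8672 -0.8955 -0.3534]
Step 5: x=[5.5898 5.9230 9.7149] v=[2.9323 -0.2037 -0.5746]
Max displacement = 2.5898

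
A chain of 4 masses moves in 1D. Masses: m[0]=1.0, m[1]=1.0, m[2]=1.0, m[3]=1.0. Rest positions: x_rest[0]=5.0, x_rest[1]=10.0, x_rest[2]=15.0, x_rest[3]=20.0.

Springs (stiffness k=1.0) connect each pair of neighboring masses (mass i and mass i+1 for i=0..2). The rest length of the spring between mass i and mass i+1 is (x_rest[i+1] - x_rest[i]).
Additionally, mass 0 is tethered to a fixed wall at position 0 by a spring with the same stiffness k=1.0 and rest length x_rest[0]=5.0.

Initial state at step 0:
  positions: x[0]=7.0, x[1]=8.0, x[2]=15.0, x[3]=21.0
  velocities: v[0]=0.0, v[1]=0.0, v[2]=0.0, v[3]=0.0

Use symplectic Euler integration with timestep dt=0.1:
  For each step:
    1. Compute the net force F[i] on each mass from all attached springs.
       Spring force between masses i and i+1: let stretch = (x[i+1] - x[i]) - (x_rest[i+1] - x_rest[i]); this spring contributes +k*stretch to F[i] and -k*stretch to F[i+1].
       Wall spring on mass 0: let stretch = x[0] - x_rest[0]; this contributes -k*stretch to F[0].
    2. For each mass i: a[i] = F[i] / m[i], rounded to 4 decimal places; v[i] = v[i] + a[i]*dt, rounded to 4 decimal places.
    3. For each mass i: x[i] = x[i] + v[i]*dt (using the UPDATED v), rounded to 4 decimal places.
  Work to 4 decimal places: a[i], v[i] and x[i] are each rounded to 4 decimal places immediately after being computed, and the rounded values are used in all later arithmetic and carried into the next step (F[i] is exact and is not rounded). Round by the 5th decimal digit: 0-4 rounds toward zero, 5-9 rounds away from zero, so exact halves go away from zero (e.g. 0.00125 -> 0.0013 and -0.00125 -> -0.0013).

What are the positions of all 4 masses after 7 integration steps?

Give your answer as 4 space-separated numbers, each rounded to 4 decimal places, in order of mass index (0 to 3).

Answer: 5.5356 9.4536 14.8015 20.7213

Derivation:
Step 0: x=[7.0000 8.0000 15.0000 21.0000] v=[0.0000 0.0000 0.0000 0.0000]
Step 1: x=[6.9400 8.0600 14.9900 20.9900] v=[-0.6000 0.6000 -0.1000 -0.1000]
Step 2: x=[6.8218 8.1781 14.9707 20.9700] v=[-1.1820 1.1810 -0.1930 -0.2000]
Step 3: x=[6.6489 8.3506 14.9435 20.9400] v=[-1.7286 1.7246 -0.2723 -0.2999]
Step 4: x=[6.4266 8.5720 14.9103 20.9000] v=[-2.2233 2.2137 -0.3319 -0.3996]
Step 5: x=[6.1615 8.8353 14.8736 20.8501] v=[-2.6514 2.6330 -0.3668 -0.4986]
Step 6: x=[5.8615 9.1323 14.8363 20.7905] v=[-3.0002 2.9695 -0.3730 -0.5963]
Step 7: x=[5.5356 9.4536 14.8015 20.7213] v=[-3.2593 3.2128 -0.3480 -0.6917]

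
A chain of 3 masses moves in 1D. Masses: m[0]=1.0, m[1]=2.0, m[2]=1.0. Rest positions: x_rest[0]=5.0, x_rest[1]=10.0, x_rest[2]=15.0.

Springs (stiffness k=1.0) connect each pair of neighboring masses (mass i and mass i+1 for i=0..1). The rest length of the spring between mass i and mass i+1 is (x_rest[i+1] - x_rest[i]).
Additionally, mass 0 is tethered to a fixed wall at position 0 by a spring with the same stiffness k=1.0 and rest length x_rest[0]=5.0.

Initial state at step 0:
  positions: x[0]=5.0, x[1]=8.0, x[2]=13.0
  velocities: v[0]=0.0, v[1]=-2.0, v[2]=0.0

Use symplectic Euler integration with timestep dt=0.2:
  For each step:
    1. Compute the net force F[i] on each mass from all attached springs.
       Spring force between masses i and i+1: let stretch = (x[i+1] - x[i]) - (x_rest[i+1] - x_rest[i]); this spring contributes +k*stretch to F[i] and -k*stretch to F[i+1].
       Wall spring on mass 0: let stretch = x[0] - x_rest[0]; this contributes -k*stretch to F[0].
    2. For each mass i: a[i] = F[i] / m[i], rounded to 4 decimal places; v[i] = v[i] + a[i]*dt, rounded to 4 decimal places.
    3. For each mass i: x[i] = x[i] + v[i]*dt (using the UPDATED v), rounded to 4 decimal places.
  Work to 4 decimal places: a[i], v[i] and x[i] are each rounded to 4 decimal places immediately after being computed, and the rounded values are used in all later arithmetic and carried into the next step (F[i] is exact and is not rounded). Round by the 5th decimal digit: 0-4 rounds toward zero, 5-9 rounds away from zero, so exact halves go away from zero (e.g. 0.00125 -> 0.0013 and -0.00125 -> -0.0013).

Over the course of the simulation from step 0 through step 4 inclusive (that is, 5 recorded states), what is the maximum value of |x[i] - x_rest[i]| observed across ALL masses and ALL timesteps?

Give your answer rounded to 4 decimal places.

Answer: 3.0934

Derivation:
Step 0: x=[5.0000 8.0000 13.0000] v=[0.0000 -2.0000 0.0000]
Step 1: x=[4.9200 7.6400 13.0000] v=[-0.4000 -1.8000 0.0000]
Step 2: x=[4.7520 7.3328 12.9856] v=[-0.8400 -1.5360 -0.0720]
Step 3: x=[4.4972 7.0870 12.9451] v=[-1.2742 -1.2288 -0.2026]
Step 4: x=[4.1661 6.9066 12.8703] v=[-1.6557 -0.9020 -0.3742]
Max displacement = 3.0934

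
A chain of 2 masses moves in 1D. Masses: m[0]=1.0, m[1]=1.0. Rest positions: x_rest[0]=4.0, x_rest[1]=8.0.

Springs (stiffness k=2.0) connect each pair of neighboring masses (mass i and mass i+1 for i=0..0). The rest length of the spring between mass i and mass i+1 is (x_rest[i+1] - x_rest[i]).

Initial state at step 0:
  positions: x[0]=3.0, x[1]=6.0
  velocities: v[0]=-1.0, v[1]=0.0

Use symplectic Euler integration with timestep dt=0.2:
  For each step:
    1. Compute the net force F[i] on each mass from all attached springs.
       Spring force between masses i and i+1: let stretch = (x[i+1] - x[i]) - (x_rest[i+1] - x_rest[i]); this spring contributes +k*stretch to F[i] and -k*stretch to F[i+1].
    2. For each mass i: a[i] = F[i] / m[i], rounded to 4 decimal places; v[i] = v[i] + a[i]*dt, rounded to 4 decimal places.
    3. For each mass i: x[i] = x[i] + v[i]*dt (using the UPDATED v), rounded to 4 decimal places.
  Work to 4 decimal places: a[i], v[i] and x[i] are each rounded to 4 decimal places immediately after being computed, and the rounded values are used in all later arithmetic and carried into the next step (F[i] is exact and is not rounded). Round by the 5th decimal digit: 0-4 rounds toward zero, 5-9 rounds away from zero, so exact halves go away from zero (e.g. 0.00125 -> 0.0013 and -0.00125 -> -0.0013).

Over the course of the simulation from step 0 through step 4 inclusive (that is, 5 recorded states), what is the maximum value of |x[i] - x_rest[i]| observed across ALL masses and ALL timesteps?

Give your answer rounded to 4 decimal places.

Step 0: x=[3.0000 6.0000] v=[-1.0000 0.0000]
Step 1: x=[2.7200 6.0800] v=[-1.4000 0.4000]
Step 2: x=[2.3888 6.2112] v=[-1.6560 0.6560]
Step 3: x=[2.0434 6.3566] v=[-1.7270 0.7270]
Step 4: x=[1.7231 6.4769] v=[-1.6017 0.6017]
Max displacement = 2.2769

Answer: 2.2769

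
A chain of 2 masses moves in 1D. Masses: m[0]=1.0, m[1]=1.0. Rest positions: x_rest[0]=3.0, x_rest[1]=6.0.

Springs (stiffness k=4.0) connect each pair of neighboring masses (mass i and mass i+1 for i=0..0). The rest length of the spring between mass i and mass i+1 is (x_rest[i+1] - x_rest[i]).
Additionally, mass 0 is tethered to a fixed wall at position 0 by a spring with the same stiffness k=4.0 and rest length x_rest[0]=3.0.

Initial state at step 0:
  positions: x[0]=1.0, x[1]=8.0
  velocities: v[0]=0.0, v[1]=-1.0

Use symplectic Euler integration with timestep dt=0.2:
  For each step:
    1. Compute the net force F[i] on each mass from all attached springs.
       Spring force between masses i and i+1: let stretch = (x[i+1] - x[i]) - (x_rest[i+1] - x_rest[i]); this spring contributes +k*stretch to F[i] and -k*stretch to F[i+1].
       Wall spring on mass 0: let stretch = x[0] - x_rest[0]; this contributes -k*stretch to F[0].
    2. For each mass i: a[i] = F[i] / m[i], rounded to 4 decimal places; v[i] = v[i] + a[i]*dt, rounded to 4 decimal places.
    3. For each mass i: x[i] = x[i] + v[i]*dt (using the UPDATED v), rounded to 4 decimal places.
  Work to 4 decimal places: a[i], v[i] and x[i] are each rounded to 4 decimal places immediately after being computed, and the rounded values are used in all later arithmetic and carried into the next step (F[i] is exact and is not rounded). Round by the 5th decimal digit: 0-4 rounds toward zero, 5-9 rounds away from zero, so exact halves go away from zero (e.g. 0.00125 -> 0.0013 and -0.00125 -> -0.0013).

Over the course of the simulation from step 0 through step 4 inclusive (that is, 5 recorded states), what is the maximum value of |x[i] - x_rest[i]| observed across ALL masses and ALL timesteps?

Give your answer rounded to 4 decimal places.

Answer: 2.3538

Derivation:
Step 0: x=[1.0000 8.0000] v=[0.0000 -1.0000]
Step 1: x=[1.9600 7.1600] v=[4.8000 -4.2000]
Step 2: x=[3.4384 5.9680] v=[7.3920 -5.9600]
Step 3: x=[4.7714 4.8513] v=[6.6650 -5.5837]
Step 4: x=[5.3538 4.2018] v=[2.9118 -3.2476]
Max displacement = 2.3538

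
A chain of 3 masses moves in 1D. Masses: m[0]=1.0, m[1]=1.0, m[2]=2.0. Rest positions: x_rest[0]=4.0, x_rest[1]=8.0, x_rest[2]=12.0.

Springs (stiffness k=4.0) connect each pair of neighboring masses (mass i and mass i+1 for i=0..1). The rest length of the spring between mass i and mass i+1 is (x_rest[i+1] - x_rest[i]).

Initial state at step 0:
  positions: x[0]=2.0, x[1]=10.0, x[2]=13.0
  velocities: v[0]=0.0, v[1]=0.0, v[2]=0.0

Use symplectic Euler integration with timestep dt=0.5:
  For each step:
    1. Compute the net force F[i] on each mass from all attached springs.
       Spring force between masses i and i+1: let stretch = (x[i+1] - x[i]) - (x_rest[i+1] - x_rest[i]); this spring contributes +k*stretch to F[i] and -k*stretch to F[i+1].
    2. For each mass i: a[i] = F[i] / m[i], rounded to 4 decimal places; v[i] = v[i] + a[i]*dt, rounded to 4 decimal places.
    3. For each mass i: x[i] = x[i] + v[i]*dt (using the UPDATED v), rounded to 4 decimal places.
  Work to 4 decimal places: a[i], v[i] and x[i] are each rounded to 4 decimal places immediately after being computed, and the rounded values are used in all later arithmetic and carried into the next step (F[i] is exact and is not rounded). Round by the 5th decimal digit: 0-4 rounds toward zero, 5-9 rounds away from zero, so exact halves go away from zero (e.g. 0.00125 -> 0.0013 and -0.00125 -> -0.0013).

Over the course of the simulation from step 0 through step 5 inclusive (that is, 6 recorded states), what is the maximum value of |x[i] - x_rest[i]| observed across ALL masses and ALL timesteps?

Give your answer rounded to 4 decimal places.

Step 0: x=[2.0000 10.0000 13.0000] v=[0.0000 0.0000 0.0000]
Step 1: x=[6.0000 5.0000 13.5000] v=[8.0000 -10.0000 1.0000]
Step 2: x=[5.0000 9.5000 11.7500] v=[-2.0000 9.0000 -3.5000]
Step 3: x=[4.5000 11.7500 10.8750] v=[-1.0000 4.5000 -1.7500]
Step 4: x=[7.2500 5.8750 12.4375] v=[5.5000 -11.7500 3.1250]
Step 5: x=[4.6250 7.9375 12.7188] v=[-5.2500 4.1250 0.5625]
Max displacement = 3.7500

Answer: 3.7500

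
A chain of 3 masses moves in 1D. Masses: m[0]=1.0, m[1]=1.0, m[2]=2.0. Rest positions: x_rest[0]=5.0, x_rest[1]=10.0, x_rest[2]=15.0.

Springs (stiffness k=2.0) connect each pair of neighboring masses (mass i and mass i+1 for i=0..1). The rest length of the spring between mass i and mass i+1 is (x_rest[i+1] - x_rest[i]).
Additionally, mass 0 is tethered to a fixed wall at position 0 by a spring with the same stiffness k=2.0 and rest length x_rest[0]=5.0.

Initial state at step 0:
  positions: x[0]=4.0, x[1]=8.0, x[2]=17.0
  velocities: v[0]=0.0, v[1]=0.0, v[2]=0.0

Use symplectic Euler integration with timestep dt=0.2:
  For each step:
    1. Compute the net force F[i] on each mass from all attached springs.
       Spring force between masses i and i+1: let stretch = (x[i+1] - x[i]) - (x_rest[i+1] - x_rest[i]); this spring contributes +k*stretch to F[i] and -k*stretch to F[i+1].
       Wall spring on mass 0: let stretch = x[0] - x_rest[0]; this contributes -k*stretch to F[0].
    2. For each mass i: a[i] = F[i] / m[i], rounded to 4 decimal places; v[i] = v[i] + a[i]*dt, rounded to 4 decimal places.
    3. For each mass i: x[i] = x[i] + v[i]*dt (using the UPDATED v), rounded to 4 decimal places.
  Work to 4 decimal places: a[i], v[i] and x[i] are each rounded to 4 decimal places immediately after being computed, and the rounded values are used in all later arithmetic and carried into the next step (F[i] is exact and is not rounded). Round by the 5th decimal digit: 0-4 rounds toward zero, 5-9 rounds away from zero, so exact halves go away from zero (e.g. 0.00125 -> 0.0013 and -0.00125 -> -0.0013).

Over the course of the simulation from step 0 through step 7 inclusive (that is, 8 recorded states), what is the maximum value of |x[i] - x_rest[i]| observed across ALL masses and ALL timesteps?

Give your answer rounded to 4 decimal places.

Answer: 2.4362

Derivation:
Step 0: x=[4.0000 8.0000 17.0000] v=[0.0000 0.0000 0.0000]
Step 1: x=[4.0000 8.4000 16.8400] v=[0.0000 2.0000 -0.8000]
Step 2: x=[4.0320 9.1232 16.5424] v=[0.1600 3.6160 -1.4880]
Step 3: x=[4.1487 10.0326 16.1480] v=[0.5837 4.5472 -1.9718]
Step 4: x=[4.4043 10.9606 15.7090] v=[1.2778 4.6398 -2.1949]
Step 5: x=[4.8320 11.7439 15.2801] v=[2.1386 3.9166 -2.1446]
Step 6: x=[5.4261 12.2572 14.9097] v=[2.9706 2.5663 -1.8518]
Step 7: x=[6.1326 12.4362 14.6332] v=[3.5326 0.8949 -1.3823]
Max displacement = 2.4362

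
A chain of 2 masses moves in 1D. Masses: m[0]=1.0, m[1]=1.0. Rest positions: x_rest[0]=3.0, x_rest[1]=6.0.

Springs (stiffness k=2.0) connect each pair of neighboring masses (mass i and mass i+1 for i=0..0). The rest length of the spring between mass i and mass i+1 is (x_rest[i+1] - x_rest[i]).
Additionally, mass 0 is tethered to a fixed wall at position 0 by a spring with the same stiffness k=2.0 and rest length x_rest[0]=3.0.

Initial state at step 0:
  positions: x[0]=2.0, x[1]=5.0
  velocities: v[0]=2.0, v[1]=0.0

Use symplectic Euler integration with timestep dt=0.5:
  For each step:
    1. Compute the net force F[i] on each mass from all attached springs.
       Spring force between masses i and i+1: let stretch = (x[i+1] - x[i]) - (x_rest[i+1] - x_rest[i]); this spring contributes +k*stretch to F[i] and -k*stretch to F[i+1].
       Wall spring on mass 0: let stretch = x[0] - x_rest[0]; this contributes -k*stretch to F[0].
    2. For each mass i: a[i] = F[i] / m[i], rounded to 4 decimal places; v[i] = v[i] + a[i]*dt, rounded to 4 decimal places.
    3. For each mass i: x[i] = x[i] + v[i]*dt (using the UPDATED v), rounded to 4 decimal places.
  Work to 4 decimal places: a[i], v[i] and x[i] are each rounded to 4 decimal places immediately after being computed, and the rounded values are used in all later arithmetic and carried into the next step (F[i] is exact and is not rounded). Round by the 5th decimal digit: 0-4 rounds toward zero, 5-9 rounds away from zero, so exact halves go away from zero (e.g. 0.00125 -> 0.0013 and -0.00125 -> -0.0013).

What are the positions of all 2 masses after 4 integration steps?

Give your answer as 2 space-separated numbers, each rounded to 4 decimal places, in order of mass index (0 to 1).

Step 0: x=[2.0000 5.0000] v=[2.0000 0.0000]
Step 1: x=[3.5000 5.0000] v=[3.0000 0.0000]
Step 2: x=[4.0000 5.7500] v=[1.0000 1.5000]
Step 3: x=[3.3750 7.1250] v=[-1.2500 2.7500]
Step 4: x=[2.9375 8.1250] v=[-0.8750 2.0000]

Answer: 2.9375 8.1250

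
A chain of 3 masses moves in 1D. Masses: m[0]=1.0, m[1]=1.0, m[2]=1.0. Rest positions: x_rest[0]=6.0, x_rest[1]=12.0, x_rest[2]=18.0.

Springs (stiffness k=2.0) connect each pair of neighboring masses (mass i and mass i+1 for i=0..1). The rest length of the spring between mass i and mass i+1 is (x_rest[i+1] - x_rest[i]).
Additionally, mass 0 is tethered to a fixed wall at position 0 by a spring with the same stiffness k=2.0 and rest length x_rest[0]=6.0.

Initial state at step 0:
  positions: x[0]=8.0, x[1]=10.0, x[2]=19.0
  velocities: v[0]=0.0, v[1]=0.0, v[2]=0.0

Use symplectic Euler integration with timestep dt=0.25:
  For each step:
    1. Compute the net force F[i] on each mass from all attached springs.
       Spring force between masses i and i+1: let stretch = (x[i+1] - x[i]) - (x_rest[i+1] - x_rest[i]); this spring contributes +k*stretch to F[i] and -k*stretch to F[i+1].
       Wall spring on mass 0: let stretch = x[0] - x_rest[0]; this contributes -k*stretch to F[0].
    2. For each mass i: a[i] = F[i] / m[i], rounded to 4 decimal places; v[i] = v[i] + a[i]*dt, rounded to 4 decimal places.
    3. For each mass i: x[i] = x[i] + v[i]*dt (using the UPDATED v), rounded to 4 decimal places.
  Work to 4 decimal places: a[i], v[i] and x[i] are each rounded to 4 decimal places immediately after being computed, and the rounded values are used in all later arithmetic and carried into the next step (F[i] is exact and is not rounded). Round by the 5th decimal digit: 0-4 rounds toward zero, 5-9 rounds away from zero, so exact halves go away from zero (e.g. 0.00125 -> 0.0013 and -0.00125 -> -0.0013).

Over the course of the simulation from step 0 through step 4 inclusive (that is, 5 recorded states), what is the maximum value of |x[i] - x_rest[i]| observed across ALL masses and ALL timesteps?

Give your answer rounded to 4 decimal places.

Answer: 2.3252

Derivation:
Step 0: x=[8.0000 10.0000 19.0000] v=[0.0000 0.0000 0.0000]
Step 1: x=[7.2500 10.8750 18.6250] v=[-3.0000 3.5000 -1.5000]
Step 2: x=[6.0469 12.2656 18.0313] v=[-4.8125 5.5625 -2.3750]
Step 3: x=[4.8653 13.5996 17.4668] v=[-4.7266 5.3360 -2.2579]
Step 4: x=[4.1673 14.3252 17.1689] v=[-2.7921 2.9025 -1.1915]
Max displacement = 2.3252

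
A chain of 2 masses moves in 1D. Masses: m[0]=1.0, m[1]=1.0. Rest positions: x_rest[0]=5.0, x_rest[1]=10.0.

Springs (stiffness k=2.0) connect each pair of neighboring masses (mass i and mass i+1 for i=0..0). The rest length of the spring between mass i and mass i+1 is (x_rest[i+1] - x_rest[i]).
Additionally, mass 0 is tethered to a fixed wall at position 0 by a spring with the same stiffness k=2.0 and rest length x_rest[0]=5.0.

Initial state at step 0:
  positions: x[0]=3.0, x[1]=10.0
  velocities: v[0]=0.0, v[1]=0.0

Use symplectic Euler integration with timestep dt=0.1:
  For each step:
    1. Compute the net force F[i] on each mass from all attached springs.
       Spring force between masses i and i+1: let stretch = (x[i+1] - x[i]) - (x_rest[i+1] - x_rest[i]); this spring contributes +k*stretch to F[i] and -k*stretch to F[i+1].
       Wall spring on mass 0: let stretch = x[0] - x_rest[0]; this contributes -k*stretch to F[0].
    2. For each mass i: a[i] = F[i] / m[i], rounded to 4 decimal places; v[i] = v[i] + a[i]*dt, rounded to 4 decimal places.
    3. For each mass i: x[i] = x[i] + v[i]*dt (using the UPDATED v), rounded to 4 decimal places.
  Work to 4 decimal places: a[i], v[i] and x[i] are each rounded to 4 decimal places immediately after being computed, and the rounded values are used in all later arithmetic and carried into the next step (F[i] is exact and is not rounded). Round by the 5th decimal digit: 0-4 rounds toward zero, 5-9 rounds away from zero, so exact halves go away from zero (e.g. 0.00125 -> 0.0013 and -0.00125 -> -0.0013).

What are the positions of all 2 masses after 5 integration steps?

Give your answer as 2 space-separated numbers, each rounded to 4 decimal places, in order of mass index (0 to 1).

Answer: 4.0657 9.4805

Derivation:
Step 0: x=[3.0000 10.0000] v=[0.0000 0.0000]
Step 1: x=[3.0800 9.9600] v=[0.8000 -0.4000]
Step 2: x=[3.2360 9.8824] v=[1.5600 -0.7760]
Step 3: x=[3.4602 9.7719] v=[2.2421 -1.1053]
Step 4: x=[3.7414 9.6351] v=[2.8124 -1.3676]
Step 5: x=[4.0657 9.4805] v=[3.2429 -1.5463]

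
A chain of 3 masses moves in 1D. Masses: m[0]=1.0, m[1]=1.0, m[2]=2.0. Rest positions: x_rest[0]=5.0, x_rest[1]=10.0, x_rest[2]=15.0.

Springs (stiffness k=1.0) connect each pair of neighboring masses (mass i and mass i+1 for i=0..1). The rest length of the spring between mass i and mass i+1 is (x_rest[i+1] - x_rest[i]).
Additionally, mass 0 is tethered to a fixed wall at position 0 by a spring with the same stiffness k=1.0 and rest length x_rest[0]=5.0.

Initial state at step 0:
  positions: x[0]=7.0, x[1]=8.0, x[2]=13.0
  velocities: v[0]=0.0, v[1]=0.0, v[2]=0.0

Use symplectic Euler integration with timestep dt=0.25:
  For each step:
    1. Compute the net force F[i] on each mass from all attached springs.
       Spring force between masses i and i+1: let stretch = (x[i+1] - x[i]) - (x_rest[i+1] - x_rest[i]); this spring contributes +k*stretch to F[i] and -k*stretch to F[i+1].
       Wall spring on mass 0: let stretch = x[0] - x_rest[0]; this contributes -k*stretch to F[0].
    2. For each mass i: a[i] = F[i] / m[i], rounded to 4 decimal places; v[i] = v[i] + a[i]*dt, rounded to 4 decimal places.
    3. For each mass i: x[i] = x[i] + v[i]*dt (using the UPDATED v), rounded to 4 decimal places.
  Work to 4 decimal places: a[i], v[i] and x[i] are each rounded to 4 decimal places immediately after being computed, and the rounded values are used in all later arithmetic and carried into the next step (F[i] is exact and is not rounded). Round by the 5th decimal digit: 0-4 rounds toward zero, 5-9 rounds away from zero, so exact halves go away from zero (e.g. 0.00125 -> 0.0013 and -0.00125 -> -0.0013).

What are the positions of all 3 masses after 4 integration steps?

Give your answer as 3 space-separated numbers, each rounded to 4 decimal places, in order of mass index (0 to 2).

Answer: 4.1110 9.7561 13.1040

Derivation:
Step 0: x=[7.0000 8.0000 13.0000] v=[0.0000 0.0000 0.0000]
Step 1: x=[6.6250 8.2500 13.0000] v=[-1.5000 1.0000 0.0000]
Step 2: x=[5.9375 8.6953 13.0078] v=[-2.7500 1.7813 0.0313]
Step 3: x=[5.0513 9.2378 13.0371] v=[-3.5449 2.1700 0.1173]
Step 4: x=[4.1110 9.7561 13.1040] v=[-3.7611 2.0732 0.2674]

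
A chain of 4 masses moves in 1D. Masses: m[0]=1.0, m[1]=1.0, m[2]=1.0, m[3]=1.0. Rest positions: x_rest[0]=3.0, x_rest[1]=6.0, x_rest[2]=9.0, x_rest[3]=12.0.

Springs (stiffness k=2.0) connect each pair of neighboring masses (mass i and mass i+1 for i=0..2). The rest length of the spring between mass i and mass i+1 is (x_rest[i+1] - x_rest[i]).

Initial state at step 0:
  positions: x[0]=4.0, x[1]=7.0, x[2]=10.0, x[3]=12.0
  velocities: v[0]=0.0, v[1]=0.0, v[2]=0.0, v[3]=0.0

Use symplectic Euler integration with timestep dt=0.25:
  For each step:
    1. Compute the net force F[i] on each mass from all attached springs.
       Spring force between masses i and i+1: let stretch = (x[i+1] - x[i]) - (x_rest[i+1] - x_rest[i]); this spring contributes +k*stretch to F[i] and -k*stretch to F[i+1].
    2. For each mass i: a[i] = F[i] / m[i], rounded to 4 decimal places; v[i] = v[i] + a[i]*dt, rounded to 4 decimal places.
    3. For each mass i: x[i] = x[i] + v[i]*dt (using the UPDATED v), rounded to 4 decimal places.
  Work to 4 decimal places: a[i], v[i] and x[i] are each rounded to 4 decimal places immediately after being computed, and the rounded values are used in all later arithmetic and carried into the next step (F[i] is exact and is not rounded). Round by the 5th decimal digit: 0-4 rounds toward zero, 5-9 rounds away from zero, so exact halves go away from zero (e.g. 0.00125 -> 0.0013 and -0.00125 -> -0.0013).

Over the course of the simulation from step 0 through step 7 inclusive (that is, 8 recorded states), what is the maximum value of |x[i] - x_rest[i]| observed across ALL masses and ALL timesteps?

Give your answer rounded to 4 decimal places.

Step 0: x=[4.0000 7.0000 10.0000 12.0000] v=[0.0000 0.0000 0.0000 0.0000]
Step 1: x=[4.0000 7.0000 9.8750 12.1250] v=[0.0000 0.0000 -0.5000 0.5000]
Step 2: x=[4.0000 6.9844 9.6719 12.3438] v=[0.0000 -0.0625 -0.8125 0.8750]
Step 3: x=[3.9981 6.9317 9.4668 12.6036] v=[-0.0078 -0.2110 -0.8203 1.0391]
Step 4: x=[3.9879 6.8291 9.3369 12.8463] v=[-0.0410 -0.4103 -0.5195 0.9707]
Step 5: x=[3.9578 6.6849 9.3322 13.0253] v=[-0.1204 -0.5770 -0.0187 0.7160]
Step 6: x=[3.8936 6.5307 9.4583 13.1177] v=[-0.2569 -0.6169 0.5042 0.3695]
Step 7: x=[3.7840 6.4128 9.6758 13.1277] v=[-0.4384 -0.4717 0.8701 0.0398]
Max displacement = 1.1277

Answer: 1.1277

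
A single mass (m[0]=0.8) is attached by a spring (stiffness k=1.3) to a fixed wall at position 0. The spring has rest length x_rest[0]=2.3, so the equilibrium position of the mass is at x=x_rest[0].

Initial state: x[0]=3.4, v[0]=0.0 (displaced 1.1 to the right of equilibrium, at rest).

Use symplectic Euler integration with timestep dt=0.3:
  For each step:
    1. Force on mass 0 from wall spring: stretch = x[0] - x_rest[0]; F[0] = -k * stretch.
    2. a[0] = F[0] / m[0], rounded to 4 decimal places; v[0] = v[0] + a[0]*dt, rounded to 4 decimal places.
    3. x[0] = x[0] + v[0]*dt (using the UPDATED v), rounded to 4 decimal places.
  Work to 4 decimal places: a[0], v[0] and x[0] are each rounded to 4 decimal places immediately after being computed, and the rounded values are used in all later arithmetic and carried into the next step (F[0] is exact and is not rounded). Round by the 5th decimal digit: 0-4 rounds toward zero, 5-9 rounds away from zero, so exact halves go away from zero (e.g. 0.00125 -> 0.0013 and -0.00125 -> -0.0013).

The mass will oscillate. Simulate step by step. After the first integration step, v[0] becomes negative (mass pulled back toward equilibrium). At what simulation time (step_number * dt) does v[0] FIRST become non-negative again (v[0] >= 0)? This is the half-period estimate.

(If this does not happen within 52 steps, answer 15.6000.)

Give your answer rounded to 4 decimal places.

Answer: 2.7000

Derivation:
Step 0: x=[3.4000] v=[0.0000]
Step 1: x=[3.2391] v=[-0.5363]
Step 2: x=[2.9409] v=[-0.9941]
Step 3: x=[2.5489] v=[-1.3066]
Step 4: x=[2.1205] v=[-1.4280]
Step 5: x=[1.7184] v=[-1.3405]
Step 6: x=[1.4013] v=[-1.0570]
Step 7: x=[1.2156] v=[-0.6189]
Step 8: x=[1.1885] v=[-0.0902]
Step 9: x=[1.3240] v=[0.4517]
First v>=0 after going negative at step 9, time=2.7000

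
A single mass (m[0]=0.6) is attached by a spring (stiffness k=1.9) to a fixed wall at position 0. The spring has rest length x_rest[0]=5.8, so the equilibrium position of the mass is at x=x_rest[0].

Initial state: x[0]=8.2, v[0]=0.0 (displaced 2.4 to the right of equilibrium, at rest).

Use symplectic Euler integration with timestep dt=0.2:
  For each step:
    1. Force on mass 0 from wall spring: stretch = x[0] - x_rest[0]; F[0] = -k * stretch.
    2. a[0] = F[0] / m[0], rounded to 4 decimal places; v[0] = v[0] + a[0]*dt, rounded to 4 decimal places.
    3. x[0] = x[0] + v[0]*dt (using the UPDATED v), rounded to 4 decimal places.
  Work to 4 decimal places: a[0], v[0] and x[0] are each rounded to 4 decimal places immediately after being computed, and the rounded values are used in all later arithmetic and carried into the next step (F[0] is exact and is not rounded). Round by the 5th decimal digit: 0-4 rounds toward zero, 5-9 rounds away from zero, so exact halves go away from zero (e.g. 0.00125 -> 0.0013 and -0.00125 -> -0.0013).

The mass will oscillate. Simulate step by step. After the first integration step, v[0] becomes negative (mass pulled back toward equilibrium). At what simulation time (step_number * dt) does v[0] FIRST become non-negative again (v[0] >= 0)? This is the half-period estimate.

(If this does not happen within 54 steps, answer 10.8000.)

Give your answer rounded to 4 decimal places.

Step 0: x=[8.2000] v=[0.0000]
Step 1: x=[7.8960] v=[-1.5200]
Step 2: x=[7.3265] v=[-2.8475]
Step 3: x=[6.5636] v=[-3.8143]
Step 4: x=[5.7040] v=[-4.2979]
Step 5: x=[4.8566] v=[-4.2371]
Step 6: x=[4.1287] v=[-3.6396]
Step 7: x=[3.6125] v=[-2.5811]
Step 8: x=[3.3734] v=[-1.1957]
Step 9: x=[3.4416] v=[0.3411]
First v>=0 after going negative at step 9, time=1.8000

Answer: 1.8000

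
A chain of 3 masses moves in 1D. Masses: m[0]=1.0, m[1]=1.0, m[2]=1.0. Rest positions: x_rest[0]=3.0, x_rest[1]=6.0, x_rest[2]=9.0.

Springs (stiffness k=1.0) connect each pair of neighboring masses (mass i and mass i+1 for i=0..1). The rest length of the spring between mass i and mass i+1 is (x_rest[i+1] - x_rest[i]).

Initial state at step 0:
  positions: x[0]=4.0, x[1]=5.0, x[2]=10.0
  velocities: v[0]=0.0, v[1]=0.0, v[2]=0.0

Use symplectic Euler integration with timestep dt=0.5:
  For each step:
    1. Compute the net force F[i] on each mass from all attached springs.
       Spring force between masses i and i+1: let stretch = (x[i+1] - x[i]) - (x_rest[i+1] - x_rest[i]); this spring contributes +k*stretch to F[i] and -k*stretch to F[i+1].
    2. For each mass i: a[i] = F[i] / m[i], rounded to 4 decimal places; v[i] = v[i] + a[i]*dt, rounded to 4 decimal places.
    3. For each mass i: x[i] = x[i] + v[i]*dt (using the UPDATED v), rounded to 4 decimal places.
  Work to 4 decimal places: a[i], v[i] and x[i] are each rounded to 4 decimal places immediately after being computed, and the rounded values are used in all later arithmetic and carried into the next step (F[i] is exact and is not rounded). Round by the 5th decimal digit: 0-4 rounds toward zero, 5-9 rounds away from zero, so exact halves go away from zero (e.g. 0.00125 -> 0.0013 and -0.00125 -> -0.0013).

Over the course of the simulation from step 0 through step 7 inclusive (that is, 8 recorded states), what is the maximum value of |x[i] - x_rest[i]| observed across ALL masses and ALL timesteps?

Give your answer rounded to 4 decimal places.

Step 0: x=[4.0000 5.0000 10.0000] v=[0.0000 0.0000 0.0000]
Step 1: x=[3.5000 6.0000 9.5000] v=[-1.0000 2.0000 -1.0000]
Step 2: x=[2.8750 7.2500 8.8750] v=[-1.2500 2.5000 -1.2500]
Step 3: x=[2.5938 7.8125 8.5938] v=[-0.5625 1.1250 -0.5625]
Step 4: x=[2.8673 7.2657 8.8673] v=[0.5469 -1.0937 0.5469]
Step 5: x=[3.4904 6.0197 9.4904] v=[1.2461 -2.4921 1.2461]
Step 6: x=[3.9958 5.0090 9.9958] v=[1.0108 -2.0214 1.0108]
Step 7: x=[4.0045 4.9917 10.0045] v=[0.0174 -0.0346 0.0174]
Max displacement = 1.8125

Answer: 1.8125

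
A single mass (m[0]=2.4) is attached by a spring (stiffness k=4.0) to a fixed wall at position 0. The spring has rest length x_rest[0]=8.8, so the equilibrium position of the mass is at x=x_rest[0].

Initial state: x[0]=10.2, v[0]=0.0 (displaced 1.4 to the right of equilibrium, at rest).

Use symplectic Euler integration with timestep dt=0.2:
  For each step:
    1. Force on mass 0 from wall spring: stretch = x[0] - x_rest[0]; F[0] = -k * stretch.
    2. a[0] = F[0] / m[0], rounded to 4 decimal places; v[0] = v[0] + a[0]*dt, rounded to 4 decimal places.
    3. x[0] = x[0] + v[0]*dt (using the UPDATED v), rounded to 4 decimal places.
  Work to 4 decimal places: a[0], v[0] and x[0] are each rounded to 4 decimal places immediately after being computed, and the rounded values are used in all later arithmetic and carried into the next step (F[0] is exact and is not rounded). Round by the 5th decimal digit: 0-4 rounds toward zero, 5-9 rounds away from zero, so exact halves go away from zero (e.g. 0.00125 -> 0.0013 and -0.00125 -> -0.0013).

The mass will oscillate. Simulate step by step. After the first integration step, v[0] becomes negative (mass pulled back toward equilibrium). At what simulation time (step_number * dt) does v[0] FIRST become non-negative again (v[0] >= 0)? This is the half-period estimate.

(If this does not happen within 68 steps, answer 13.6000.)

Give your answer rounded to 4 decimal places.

Answer: 2.6000

Derivation:
Step 0: x=[10.2000] v=[0.0000]
Step 1: x=[10.1067] v=[-0.4667]
Step 2: x=[9.9262] v=[-0.9023]
Step 3: x=[9.6707] v=[-1.2777]
Step 4: x=[9.3571] v=[-1.5679]
Step 5: x=[9.0064] v=[-1.7536]
Step 6: x=[8.6419] v=[-1.8224]
Step 7: x=[8.2880] v=[-1.7697]
Step 8: x=[7.9682] v=[-1.5990]
Step 9: x=[7.7039] v=[-1.3217]
Step 10: x=[7.5126] v=[-0.9563]
Step 11: x=[7.4072] v=[-0.5272]
Step 12: x=[7.3946] v=[-0.0629]
Step 13: x=[7.4757] v=[0.4056]
First v>=0 after going negative at step 13, time=2.6000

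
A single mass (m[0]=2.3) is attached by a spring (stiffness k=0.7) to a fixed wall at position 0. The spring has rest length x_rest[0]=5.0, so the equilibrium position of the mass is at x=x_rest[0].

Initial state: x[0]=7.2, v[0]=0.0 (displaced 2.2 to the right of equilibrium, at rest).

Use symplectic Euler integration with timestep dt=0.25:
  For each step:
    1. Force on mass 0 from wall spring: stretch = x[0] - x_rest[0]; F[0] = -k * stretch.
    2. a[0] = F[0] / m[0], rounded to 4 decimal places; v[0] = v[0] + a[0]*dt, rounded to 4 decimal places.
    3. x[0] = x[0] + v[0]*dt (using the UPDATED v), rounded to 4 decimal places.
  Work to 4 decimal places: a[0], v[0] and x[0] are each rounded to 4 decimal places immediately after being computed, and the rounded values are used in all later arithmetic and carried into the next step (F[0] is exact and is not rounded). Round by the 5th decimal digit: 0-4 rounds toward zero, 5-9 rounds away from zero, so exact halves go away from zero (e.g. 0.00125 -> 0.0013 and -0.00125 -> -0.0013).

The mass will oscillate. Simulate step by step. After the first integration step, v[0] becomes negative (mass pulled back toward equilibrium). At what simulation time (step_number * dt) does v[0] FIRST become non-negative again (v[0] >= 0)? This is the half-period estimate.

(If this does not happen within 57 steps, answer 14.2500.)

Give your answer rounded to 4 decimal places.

Step 0: x=[7.2000] v=[0.0000]
Step 1: x=[7.1582] v=[-0.1674]
Step 2: x=[7.0753] v=[-0.3316]
Step 3: x=[6.9529] v=[-0.4895]
Step 4: x=[6.7934] v=[-0.6381]
Step 5: x=[6.5998] v=[-0.7746]
Step 6: x=[6.3757] v=[-0.8963]
Step 7: x=[6.1255] v=[-1.0010]
Step 8: x=[5.8539] v=[-1.0866]
Step 9: x=[5.5660] v=[-1.1516]
Step 10: x=[5.2673] v=[-1.1947]
Step 11: x=[4.9635] v=[-1.2151]
Step 12: x=[4.6604] v=[-1.2123]
Step 13: x=[4.3638] v=[-1.1865]
Step 14: x=[4.0793] v=[-1.1381]
Step 15: x=[3.8123] v=[-1.0681]
Step 16: x=[3.5679] v=[-0.9777]
Step 17: x=[3.3507] v=[-0.8687]
Step 18: x=[3.1649] v=[-0.7432]
Step 19: x=[3.0140] v=[-0.6036]
Step 20: x=[2.9009] v=[-0.4525]
Step 21: x=[2.8277] v=[-0.2928]
Step 22: x=[2.7958] v=[-0.1275]
Step 23: x=[2.8059] v=[0.0402]
First v>=0 after going negative at step 23, time=5.7500

Answer: 5.7500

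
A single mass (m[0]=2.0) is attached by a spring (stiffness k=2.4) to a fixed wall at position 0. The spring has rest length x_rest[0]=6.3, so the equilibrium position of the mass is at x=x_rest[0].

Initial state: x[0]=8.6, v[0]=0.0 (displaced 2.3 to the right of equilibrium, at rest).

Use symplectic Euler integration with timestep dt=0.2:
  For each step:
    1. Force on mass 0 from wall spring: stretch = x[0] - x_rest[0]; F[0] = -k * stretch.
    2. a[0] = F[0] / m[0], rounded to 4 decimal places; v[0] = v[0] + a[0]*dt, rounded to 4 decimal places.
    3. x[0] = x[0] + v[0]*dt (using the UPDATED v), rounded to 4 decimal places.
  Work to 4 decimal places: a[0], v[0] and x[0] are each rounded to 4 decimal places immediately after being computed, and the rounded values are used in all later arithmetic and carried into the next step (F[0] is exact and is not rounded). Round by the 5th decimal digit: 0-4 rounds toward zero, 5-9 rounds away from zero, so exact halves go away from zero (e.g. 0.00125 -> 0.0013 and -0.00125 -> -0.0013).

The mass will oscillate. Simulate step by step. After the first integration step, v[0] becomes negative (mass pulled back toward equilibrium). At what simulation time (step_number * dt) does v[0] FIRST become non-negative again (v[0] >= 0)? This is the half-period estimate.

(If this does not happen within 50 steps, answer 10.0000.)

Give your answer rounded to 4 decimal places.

Answer: 3.0000

Derivation:
Step 0: x=[8.6000] v=[0.0000]
Step 1: x=[8.4896] v=[-0.5520]
Step 2: x=[8.2741] v=[-1.0775]
Step 3: x=[7.9638] v=[-1.5513]
Step 4: x=[7.5737] v=[-1.9506]
Step 5: x=[7.1224] v=[-2.2563]
Step 6: x=[6.6317] v=[-2.4537]
Step 7: x=[6.1250] v=[-2.5333]
Step 8: x=[5.6267] v=[-2.4913]
Step 9: x=[5.1608] v=[-2.3297]
Step 10: x=[4.7495] v=[-2.0563]
Step 11: x=[4.4127] v=[-1.6842]
Step 12: x=[4.1665] v=[-1.2312]
Step 13: x=[4.0227] v=[-0.7192]
Step 14: x=[3.9882] v=[-0.1726]
Step 15: x=[4.0646] v=[0.3822]
First v>=0 after going negative at step 15, time=3.0000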